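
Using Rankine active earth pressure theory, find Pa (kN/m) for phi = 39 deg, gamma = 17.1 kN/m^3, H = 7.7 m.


Compute active earth pressure coefficient:
Ka = tan^2(45 - phi/2) = tan^2(25.5) = 0.227506
Compute active force:
Pa = 0.5 * Ka * gamma * H^2
Pa = 0.5 * 0.227506 * 17.1 * 7.7^2
Pa = 115.33 kN/m


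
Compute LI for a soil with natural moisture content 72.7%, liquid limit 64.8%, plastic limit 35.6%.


First compute the plasticity index:
PI = LL - PL = 64.8 - 35.6 = 29.2
Then compute the liquidity index:
LI = (w - PL) / PI
LI = (72.7 - 35.6) / 29.2
LI = 1.271


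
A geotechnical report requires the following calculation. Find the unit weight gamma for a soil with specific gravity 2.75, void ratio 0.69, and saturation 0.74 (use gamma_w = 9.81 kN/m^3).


Result: 18.927 kN/m^3

Derivation:
Using gamma = gamma_w * (Gs + S*e) / (1 + e)
Numerator: Gs + S*e = 2.75 + 0.74*0.69 = 3.2606
Denominator: 1 + e = 1 + 0.69 = 1.69
gamma = 9.81 * 3.2606 / 1.69
gamma = 18.927 kN/m^3


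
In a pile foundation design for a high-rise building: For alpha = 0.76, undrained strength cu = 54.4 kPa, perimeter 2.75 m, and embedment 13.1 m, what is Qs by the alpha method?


Result: 1489.42 kN

Derivation:
Using Qs = alpha * cu * perimeter * L
Qs = 0.76 * 54.4 * 2.75 * 13.1
Qs = 1489.42 kN


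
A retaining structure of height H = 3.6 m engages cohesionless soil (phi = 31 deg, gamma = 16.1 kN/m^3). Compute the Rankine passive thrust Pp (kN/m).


Result: 325.92 kN/m

Derivation:
Compute passive earth pressure coefficient:
Kp = tan^2(45 + phi/2) = tan^2(60.5) = 3.124035
Compute passive force:
Pp = 0.5 * Kp * gamma * H^2
Pp = 0.5 * 3.124035 * 16.1 * 3.6^2
Pp = 325.92 kN/m


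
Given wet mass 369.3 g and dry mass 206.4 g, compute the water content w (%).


Result: 78.92 %

Derivation:
Using w = (m_wet - m_dry) / m_dry * 100
m_wet - m_dry = 369.3 - 206.4 = 162.9 g
w = 162.9 / 206.4 * 100
w = 78.92 %


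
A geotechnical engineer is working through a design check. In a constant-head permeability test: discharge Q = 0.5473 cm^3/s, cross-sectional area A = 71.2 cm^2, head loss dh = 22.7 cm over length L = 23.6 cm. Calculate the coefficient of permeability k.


Compute hydraulic gradient:
i = dh / L = 22.7 / 23.6 = 0.961864
Then apply Darcy's law:
k = Q / (A * i)
k = 0.5473 / (71.2 * 0.961864)
k = 0.5473 / 68.4847
k = 0.007992 cm/s


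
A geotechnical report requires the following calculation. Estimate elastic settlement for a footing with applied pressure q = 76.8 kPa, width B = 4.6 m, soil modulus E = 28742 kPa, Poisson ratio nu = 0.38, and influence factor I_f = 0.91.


Result: 9.57 mm

Derivation:
Using Se = q * B * (1 - nu^2) * I_f / E
1 - nu^2 = 1 - 0.38^2 = 0.8556
Se = 76.8 * 4.6 * 0.8556 * 0.91 / 28742
Se = 0.009570 m
Convert to mm: Se = 0.009570 * 1000 = 9.57 mm


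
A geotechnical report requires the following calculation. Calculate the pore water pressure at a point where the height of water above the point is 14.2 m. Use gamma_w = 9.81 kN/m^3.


Using u = gamma_w * h_w
u = 9.81 * 14.2
u = 139.3 kPa


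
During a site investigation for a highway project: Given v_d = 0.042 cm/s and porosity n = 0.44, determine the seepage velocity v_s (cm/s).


Result: 0.09545 cm/s

Derivation:
Using v_s = v_d / n
v_s = 0.042 / 0.44
v_s = 0.09545 cm/s


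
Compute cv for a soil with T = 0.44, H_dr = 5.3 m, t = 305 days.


Using cv = T * H_dr^2 / t
H_dr^2 = 5.3^2 = 28.09
cv = 0.44 * 28.09 / 305
cv = 0.04052 m^2/day


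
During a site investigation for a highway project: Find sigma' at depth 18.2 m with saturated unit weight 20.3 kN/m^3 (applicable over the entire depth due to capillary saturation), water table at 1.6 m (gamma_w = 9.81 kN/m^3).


Result: 206.61 kPa

Derivation:
Total stress = gamma_sat * depth
sigma = 20.3 * 18.2 = 369.46 kPa
Pore water pressure u = gamma_w * (depth - d_wt)
u = 9.81 * (18.2 - 1.6) = 162.846 kPa
Effective stress = sigma - u
sigma' = 369.46 - 162.846 = 206.61 kPa


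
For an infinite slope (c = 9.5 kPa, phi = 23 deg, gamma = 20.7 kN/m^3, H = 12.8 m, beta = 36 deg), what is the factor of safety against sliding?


Result: 0.66

Derivation:
Using Fs = c / (gamma*H*sin(beta)*cos(beta)) + tan(phi)/tan(beta)
Cohesion contribution = 9.5 / (20.7*12.8*sin(36)*cos(36))
Cohesion contribution = 0.0753992
Friction contribution = tan(23)/tan(36) = 0.584239
Fs = 0.0753992 + 0.584239
Fs = 0.66


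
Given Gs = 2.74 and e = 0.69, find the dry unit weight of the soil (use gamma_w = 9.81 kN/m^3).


Using gamma_d = Gs * gamma_w / (1 + e)
gamma_d = 2.74 * 9.81 / (1 + 0.69)
gamma_d = 2.74 * 9.81 / 1.69
gamma_d = 15.905 kN/m^3


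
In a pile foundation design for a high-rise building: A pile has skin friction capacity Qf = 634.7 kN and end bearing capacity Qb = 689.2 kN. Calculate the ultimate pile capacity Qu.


Using Qu = Qf + Qb
Qu = 634.7 + 689.2
Qu = 1323.9 kN


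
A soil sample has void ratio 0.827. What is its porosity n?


Using the relation n = e / (1 + e)
n = 0.827 / (1 + 0.827)
n = 0.827 / 1.827
n = 0.4527


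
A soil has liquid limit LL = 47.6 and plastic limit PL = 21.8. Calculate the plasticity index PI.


Using PI = LL - PL
PI = 47.6 - 21.8
PI = 25.8


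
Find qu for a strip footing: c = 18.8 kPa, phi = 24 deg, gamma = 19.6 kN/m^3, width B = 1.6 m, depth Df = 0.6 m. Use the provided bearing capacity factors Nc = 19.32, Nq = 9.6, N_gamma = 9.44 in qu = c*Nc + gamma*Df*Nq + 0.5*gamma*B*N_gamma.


Result: 624.13 kPa

Derivation:
Compute qu = c*Nc + gamma*Df*Nq + 0.5*gamma*B*N_gamma
Term 1: 18.8 * 19.32 = 363.216
Term 2: 19.6 * 0.6 * 9.6 = 112.896
Term 3: 0.5 * 19.6 * 1.6 * 9.44 = 148.0192
qu = 363.216 + 112.896 + 148.0192
qu = 624.13 kPa


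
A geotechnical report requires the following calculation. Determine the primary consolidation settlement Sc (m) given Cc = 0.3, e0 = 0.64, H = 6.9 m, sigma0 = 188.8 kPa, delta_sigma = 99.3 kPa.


Result: 0.2317 m

Derivation:
Using Sc = Cc * H / (1 + e0) * log10((sigma0 + delta_sigma) / sigma0)
Stress ratio = (188.8 + 99.3) / 188.8 = 1.52595
log10(1.52595) = 0.183541
Cc * H / (1 + e0) = 0.3 * 6.9 / (1 + 0.64) = 1.2622
Sc = 1.2622 * 0.183541
Sc = 0.2317 m


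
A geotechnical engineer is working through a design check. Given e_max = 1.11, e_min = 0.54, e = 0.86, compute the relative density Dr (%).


Result: 43.86 %

Derivation:
Using Dr = (e_max - e) / (e_max - e_min) * 100
e_max - e = 1.11 - 0.86 = 0.25
e_max - e_min = 1.11 - 0.54 = 0.57
Dr = 0.25 / 0.57 * 100
Dr = 43.86 %


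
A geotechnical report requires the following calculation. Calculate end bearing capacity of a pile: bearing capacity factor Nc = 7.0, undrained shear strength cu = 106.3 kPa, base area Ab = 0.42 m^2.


Result: 312.52 kN

Derivation:
Using Qb = Nc * cu * Ab
Qb = 7.0 * 106.3 * 0.42
Qb = 312.52 kN


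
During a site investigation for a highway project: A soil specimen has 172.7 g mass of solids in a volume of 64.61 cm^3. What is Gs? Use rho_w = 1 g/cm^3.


Result: 2.673

Derivation:
Using Gs = m_s / (V_s * rho_w)
Since rho_w = 1 g/cm^3:
Gs = 172.7 / 64.61
Gs = 2.673


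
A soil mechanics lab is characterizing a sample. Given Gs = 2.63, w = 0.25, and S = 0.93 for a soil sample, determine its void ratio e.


Using the relation e = Gs * w / S
e = 2.63 * 0.25 / 0.93
e = 0.707


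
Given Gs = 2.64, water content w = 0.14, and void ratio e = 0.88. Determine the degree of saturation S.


Using S = Gs * w / e
S = 2.64 * 0.14 / 0.88
S = 0.42


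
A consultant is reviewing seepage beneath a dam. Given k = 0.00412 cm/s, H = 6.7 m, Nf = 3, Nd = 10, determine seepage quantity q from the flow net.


Convert k to m/s for unit consistency with H:
k = 0.00412 cm/s = 0.00412 / 100 m/s = 4.12e-05 m/s
Using q = k * H * Nf / Nd
Nf / Nd = 3 / 10 = 0.3
q = 4.12e-05 * 6.7 * 0.3
q = 8.281e-05 m^3/s per m


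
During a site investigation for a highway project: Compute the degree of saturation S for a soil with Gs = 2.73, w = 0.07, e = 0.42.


Using S = Gs * w / e
S = 2.73 * 0.07 / 0.42
S = 0.455


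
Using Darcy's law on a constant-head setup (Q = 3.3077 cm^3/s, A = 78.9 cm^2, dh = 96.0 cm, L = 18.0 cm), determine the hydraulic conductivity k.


Compute hydraulic gradient:
i = dh / L = 96.0 / 18.0 = 5.33333
Then apply Darcy's law:
k = Q / (A * i)
k = 3.3077 / (78.9 * 5.33333)
k = 3.3077 / 420.8
k = 0.007861 cm/s


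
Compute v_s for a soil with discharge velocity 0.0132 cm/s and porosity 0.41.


Result: 0.0322 cm/s

Derivation:
Using v_s = v_d / n
v_s = 0.0132 / 0.41
v_s = 0.0322 cm/s


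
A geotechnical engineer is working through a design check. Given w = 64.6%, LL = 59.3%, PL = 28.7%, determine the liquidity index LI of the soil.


Result: 1.173

Derivation:
First compute the plasticity index:
PI = LL - PL = 59.3 - 28.7 = 30.6
Then compute the liquidity index:
LI = (w - PL) / PI
LI = (64.6 - 28.7) / 30.6
LI = 1.173


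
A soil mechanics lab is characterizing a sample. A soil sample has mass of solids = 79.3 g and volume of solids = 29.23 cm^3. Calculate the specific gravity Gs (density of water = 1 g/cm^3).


Result: 2.713

Derivation:
Using Gs = m_s / (V_s * rho_w)
Since rho_w = 1 g/cm^3:
Gs = 79.3 / 29.23
Gs = 2.713


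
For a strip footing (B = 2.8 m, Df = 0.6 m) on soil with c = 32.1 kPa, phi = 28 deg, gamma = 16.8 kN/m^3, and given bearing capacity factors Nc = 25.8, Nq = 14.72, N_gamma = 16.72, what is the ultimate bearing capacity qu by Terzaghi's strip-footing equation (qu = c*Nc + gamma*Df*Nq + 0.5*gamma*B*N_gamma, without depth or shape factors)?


Compute qu = c*Nc + gamma*Df*Nq + 0.5*gamma*B*N_gamma
Term 1: 32.1 * 25.8 = 828.18
Term 2: 16.8 * 0.6 * 14.72 = 148.3776
Term 3: 0.5 * 16.8 * 2.8 * 16.72 = 393.2544
qu = 828.18 + 148.3776 + 393.2544
qu = 1369.81 kPa


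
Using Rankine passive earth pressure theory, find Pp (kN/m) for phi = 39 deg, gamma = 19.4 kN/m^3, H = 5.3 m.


Compute passive earth pressure coefficient:
Kp = tan^2(45 + phi/2) = tan^2(64.5) = 4.395495
Compute passive force:
Pp = 0.5 * Kp * gamma * H^2
Pp = 0.5 * 4.395495 * 19.4 * 5.3^2
Pp = 1197.65 kN/m


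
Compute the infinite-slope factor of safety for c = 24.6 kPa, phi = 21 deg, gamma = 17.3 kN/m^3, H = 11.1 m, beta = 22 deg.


Result: 1.319

Derivation:
Using Fs = c / (gamma*H*sin(beta)*cos(beta)) + tan(phi)/tan(beta)
Cohesion contribution = 24.6 / (17.3*11.1*sin(22)*cos(22))
Cohesion contribution = 0.368829
Friction contribution = tan(21)/tan(22) = 0.950097
Fs = 0.368829 + 0.950097
Fs = 1.319


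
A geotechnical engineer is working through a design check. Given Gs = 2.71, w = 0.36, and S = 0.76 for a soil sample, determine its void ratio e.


Using the relation e = Gs * w / S
e = 2.71 * 0.36 / 0.76
e = 1.2837


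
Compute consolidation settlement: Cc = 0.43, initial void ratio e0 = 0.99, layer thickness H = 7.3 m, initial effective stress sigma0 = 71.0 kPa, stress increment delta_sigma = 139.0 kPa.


Using Sc = Cc * H / (1 + e0) * log10((sigma0 + delta_sigma) / sigma0)
Stress ratio = (71.0 + 139.0) / 71.0 = 2.95775
log10(2.95775) = 0.470961
Cc * H / (1 + e0) = 0.43 * 7.3 / (1 + 0.99) = 1.57739
Sc = 1.57739 * 0.470961
Sc = 0.7429 m


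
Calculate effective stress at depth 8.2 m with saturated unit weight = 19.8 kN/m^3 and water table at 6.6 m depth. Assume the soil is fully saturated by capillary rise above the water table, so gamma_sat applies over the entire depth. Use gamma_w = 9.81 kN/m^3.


Total stress = gamma_sat * depth
sigma = 19.8 * 8.2 = 162.36 kPa
Pore water pressure u = gamma_w * (depth - d_wt)
u = 9.81 * (8.2 - 6.6) = 15.696 kPa
Effective stress = sigma - u
sigma' = 162.36 - 15.696 = 146.66 kPa


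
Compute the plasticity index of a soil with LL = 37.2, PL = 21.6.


Result: 15.6

Derivation:
Using PI = LL - PL
PI = 37.2 - 21.6
PI = 15.6


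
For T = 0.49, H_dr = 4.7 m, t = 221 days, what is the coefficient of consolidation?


Using cv = T * H_dr^2 / t
H_dr^2 = 4.7^2 = 22.09
cv = 0.49 * 22.09 / 221
cv = 0.04898 m^2/day


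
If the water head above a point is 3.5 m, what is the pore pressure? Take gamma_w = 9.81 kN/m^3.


Using u = gamma_w * h_w
u = 9.81 * 3.5
u = 34.34 kPa


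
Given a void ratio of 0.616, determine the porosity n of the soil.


Using the relation n = e / (1 + e)
n = 0.616 / (1 + 0.616)
n = 0.616 / 1.616
n = 0.3812


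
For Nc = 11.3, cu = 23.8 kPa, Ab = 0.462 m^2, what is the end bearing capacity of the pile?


Result: 124.25 kN

Derivation:
Using Qb = Nc * cu * Ab
Qb = 11.3 * 23.8 * 0.462
Qb = 124.25 kN


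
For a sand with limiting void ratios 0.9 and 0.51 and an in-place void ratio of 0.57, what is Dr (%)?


Using Dr = (e_max - e) / (e_max - e_min) * 100
e_max - e = 0.9 - 0.57 = 0.33
e_max - e_min = 0.9 - 0.51 = 0.39
Dr = 0.33 / 0.39 * 100
Dr = 84.62 %


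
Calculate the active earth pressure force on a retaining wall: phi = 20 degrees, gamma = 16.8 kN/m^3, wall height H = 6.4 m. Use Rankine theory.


Compute active earth pressure coefficient:
Ka = tan^2(45 - phi/2) = tan^2(35.0) = 0.490291
Compute active force:
Pa = 0.5 * Ka * gamma * H^2
Pa = 0.5 * 0.490291 * 16.8 * 6.4^2
Pa = 168.69 kN/m


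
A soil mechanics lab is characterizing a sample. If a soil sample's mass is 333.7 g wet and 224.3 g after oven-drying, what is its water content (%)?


Result: 48.77 %

Derivation:
Using w = (m_wet - m_dry) / m_dry * 100
m_wet - m_dry = 333.7 - 224.3 = 109.4 g
w = 109.4 / 224.3 * 100
w = 48.77 %


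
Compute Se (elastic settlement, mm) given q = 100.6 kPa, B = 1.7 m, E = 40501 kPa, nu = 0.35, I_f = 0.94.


Result: 3.483 mm

Derivation:
Using Se = q * B * (1 - nu^2) * I_f / E
1 - nu^2 = 1 - 0.35^2 = 0.8775
Se = 100.6 * 1.7 * 0.8775 * 0.94 / 40501
Se = 0.003483 m
Convert to mm: Se = 0.003483 * 1000 = 3.483 mm


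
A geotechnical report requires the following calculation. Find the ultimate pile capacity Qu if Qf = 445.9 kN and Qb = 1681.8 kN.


Using Qu = Qf + Qb
Qu = 445.9 + 1681.8
Qu = 2127.7 kN


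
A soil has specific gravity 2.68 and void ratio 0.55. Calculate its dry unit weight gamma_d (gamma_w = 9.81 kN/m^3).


Using gamma_d = Gs * gamma_w / (1 + e)
gamma_d = 2.68 * 9.81 / (1 + 0.55)
gamma_d = 2.68 * 9.81 / 1.55
gamma_d = 16.962 kN/m^3


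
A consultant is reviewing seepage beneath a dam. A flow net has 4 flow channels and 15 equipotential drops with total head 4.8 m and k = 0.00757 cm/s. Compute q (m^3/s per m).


Convert k to m/s for unit consistency with H:
k = 0.00757 cm/s = 0.00757 / 100 m/s = 7.57e-05 m/s
Using q = k * H * Nf / Nd
Nf / Nd = 4 / 15 = 0.2667
q = 7.57e-05 * 4.8 * 0.2667
q = 9.69e-05 m^3/s per m


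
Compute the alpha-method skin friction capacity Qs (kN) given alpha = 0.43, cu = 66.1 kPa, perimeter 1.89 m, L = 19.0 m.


Using Qs = alpha * cu * perimeter * L
Qs = 0.43 * 66.1 * 1.89 * 19.0
Qs = 1020.67 kN


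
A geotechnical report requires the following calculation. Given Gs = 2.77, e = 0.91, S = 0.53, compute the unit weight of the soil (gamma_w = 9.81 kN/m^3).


Using gamma = gamma_w * (Gs + S*e) / (1 + e)
Numerator: Gs + S*e = 2.77 + 0.53*0.91 = 3.2523
Denominator: 1 + e = 1 + 0.91 = 1.91
gamma = 9.81 * 3.2523 / 1.91
gamma = 16.704 kN/m^3


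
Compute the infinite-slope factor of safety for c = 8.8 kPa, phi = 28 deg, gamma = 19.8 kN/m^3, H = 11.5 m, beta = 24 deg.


Result: 1.298

Derivation:
Using Fs = c / (gamma*H*sin(beta)*cos(beta)) + tan(phi)/tan(beta)
Cohesion contribution = 8.8 / (19.8*11.5*sin(24)*cos(24))
Cohesion contribution = 0.10401
Friction contribution = tan(28)/tan(24) = 1.19424
Fs = 0.10401 + 1.19424
Fs = 1.298


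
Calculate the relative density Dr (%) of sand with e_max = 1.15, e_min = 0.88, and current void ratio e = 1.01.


Using Dr = (e_max - e) / (e_max - e_min) * 100
e_max - e = 1.15 - 1.01 = 0.14
e_max - e_min = 1.15 - 0.88 = 0.27
Dr = 0.14 / 0.27 * 100
Dr = 51.85 %


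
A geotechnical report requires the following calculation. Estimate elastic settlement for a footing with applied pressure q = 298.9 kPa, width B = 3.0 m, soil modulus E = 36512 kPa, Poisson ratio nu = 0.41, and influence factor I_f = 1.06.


Result: 21.657 mm

Derivation:
Using Se = q * B * (1 - nu^2) * I_f / E
1 - nu^2 = 1 - 0.41^2 = 0.8319
Se = 298.9 * 3.0 * 0.8319 * 1.06 / 36512
Se = 0.021657 m
Convert to mm: Se = 0.021657 * 1000 = 21.657 mm


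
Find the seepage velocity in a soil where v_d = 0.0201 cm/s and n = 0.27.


Result: 0.07444 cm/s

Derivation:
Using v_s = v_d / n
v_s = 0.0201 / 0.27
v_s = 0.07444 cm/s


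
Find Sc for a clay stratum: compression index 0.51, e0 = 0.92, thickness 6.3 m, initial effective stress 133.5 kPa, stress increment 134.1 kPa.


Result: 0.5054 m

Derivation:
Using Sc = Cc * H / (1 + e0) * log10((sigma0 + delta_sigma) / sigma0)
Stress ratio = (133.5 + 134.1) / 133.5 = 2.00449
log10(2.00449) = 0.302005
Cc * H / (1 + e0) = 0.51 * 6.3 / (1 + 0.92) = 1.67344
Sc = 1.67344 * 0.302005
Sc = 0.5054 m


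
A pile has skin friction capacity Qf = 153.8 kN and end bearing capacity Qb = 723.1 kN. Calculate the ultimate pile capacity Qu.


Result: 876.9 kN

Derivation:
Using Qu = Qf + Qb
Qu = 153.8 + 723.1
Qu = 876.9 kN


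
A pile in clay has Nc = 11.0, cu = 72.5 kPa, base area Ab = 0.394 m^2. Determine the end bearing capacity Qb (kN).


Using Qb = Nc * cu * Ab
Qb = 11.0 * 72.5 * 0.394
Qb = 314.22 kN


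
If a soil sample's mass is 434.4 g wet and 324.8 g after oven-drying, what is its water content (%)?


Result: 33.74 %

Derivation:
Using w = (m_wet - m_dry) / m_dry * 100
m_wet - m_dry = 434.4 - 324.8 = 109.6 g
w = 109.6 / 324.8 * 100
w = 33.74 %


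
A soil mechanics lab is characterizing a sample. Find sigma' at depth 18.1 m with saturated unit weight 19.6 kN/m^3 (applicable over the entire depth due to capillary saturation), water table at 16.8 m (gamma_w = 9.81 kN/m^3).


Result: 342.01 kPa

Derivation:
Total stress = gamma_sat * depth
sigma = 19.6 * 18.1 = 354.76 kPa
Pore water pressure u = gamma_w * (depth - d_wt)
u = 9.81 * (18.1 - 16.8) = 12.753 kPa
Effective stress = sigma - u
sigma' = 354.76 - 12.753 = 342.01 kPa


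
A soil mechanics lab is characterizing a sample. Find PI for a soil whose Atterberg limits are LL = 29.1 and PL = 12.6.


Using PI = LL - PL
PI = 29.1 - 12.6
PI = 16.5


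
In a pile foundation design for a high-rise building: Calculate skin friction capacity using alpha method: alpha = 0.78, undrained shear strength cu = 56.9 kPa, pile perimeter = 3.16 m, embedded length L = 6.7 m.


Using Qs = alpha * cu * perimeter * L
Qs = 0.78 * 56.9 * 3.16 * 6.7
Qs = 939.66 kN


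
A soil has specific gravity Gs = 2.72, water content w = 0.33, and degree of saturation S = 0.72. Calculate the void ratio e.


Using the relation e = Gs * w / S
e = 2.72 * 0.33 / 0.72
e = 1.2467


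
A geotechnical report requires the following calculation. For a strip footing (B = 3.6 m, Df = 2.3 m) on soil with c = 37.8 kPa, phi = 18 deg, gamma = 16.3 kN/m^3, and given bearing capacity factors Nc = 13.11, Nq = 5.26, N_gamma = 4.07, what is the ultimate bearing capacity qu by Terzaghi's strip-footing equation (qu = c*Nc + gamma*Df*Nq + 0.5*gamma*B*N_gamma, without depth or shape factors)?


Result: 812.17 kPa

Derivation:
Compute qu = c*Nc + gamma*Df*Nq + 0.5*gamma*B*N_gamma
Term 1: 37.8 * 13.11 = 495.558
Term 2: 16.3 * 2.3 * 5.26 = 197.1974
Term 3: 0.5 * 16.3 * 3.6 * 4.07 = 119.4138
qu = 495.558 + 197.1974 + 119.4138
qu = 812.17 kPa


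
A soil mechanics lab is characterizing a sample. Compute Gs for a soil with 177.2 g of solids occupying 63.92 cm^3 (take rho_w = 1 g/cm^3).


Using Gs = m_s / (V_s * rho_w)
Since rho_w = 1 g/cm^3:
Gs = 177.2 / 63.92
Gs = 2.772


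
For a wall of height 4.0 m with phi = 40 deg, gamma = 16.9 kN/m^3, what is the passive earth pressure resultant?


Result: 621.77 kN/m

Derivation:
Compute passive earth pressure coefficient:
Kp = tan^2(45 + phi/2) = tan^2(65.0) = 4.59891
Compute passive force:
Pp = 0.5 * Kp * gamma * H^2
Pp = 0.5 * 4.59891 * 16.9 * 4.0^2
Pp = 621.77 kN/m


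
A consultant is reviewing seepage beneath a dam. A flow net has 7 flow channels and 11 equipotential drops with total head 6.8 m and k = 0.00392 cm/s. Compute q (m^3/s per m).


Convert k to m/s for unit consistency with H:
k = 0.00392 cm/s = 0.00392 / 100 m/s = 3.92e-05 m/s
Using q = k * H * Nf / Nd
Nf / Nd = 7 / 11 = 0.6364
q = 3.92e-05 * 6.8 * 0.6364
q = 0.0001696 m^3/s per m


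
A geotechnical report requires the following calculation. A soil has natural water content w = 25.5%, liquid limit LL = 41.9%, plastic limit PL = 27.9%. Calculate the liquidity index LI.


Result: -0.171

Derivation:
First compute the plasticity index:
PI = LL - PL = 41.9 - 27.9 = 14.0
Then compute the liquidity index:
LI = (w - PL) / PI
LI = (25.5 - 27.9) / 14.0
LI = -0.171


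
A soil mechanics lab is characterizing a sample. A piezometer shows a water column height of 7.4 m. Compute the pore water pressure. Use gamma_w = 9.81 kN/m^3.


Result: 72.59 kPa

Derivation:
Using u = gamma_w * h_w
u = 9.81 * 7.4
u = 72.59 kPa


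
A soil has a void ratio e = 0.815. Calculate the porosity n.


Result: 0.449

Derivation:
Using the relation n = e / (1 + e)
n = 0.815 / (1 + 0.815)
n = 0.815 / 1.815
n = 0.449


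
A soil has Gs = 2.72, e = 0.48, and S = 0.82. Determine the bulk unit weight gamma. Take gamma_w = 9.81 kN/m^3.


Using gamma = gamma_w * (Gs + S*e) / (1 + e)
Numerator: Gs + S*e = 2.72 + 0.82*0.48 = 3.1136
Denominator: 1 + e = 1 + 0.48 = 1.48
gamma = 9.81 * 3.1136 / 1.48
gamma = 20.638 kN/m^3


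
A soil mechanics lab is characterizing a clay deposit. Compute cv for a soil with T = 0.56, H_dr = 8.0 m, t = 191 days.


Result: 0.18764 m^2/day

Derivation:
Using cv = T * H_dr^2 / t
H_dr^2 = 8.0^2 = 64.0
cv = 0.56 * 64.0 / 191
cv = 0.18764 m^2/day


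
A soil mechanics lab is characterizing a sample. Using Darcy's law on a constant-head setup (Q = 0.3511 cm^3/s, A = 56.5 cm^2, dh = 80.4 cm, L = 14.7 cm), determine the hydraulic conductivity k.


Compute hydraulic gradient:
i = dh / L = 80.4 / 14.7 = 5.46939
Then apply Darcy's law:
k = Q / (A * i)
k = 0.3511 / (56.5 * 5.46939)
k = 0.3511 / 309.02
k = 0.001136 cm/s


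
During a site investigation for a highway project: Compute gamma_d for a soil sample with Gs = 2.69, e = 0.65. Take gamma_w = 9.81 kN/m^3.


Using gamma_d = Gs * gamma_w / (1 + e)
gamma_d = 2.69 * 9.81 / (1 + 0.65)
gamma_d = 2.69 * 9.81 / 1.65
gamma_d = 15.993 kN/m^3


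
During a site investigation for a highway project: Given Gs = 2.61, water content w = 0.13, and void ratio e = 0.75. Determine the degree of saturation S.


Using S = Gs * w / e
S = 2.61 * 0.13 / 0.75
S = 0.4524


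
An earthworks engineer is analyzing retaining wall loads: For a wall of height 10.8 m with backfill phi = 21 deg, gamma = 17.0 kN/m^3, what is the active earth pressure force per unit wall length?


Compute active earth pressure coefficient:
Ka = tan^2(45 - phi/2) = tan^2(34.5) = 0.472355
Compute active force:
Pa = 0.5 * Ka * gamma * H^2
Pa = 0.5 * 0.472355 * 17.0 * 10.8^2
Pa = 468.31 kN/m


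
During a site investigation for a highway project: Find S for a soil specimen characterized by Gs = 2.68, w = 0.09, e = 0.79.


Using S = Gs * w / e
S = 2.68 * 0.09 / 0.79
S = 0.3053


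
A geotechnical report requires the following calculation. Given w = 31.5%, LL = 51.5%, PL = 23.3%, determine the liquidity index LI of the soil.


Result: 0.291

Derivation:
First compute the plasticity index:
PI = LL - PL = 51.5 - 23.3 = 28.2
Then compute the liquidity index:
LI = (w - PL) / PI
LI = (31.5 - 23.3) / 28.2
LI = 0.291


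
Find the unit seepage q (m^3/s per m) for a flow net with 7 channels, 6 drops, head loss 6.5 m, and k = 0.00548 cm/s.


Convert k to m/s for unit consistency with H:
k = 0.00548 cm/s = 0.00548 / 100 m/s = 5.48e-05 m/s
Using q = k * H * Nf / Nd
Nf / Nd = 7 / 6 = 1.1667
q = 5.48e-05 * 6.5 * 1.1667
q = 0.0004156 m^3/s per m


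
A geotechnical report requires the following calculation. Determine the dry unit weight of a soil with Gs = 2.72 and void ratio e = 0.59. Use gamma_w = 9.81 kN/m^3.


Result: 16.782 kN/m^3

Derivation:
Using gamma_d = Gs * gamma_w / (1 + e)
gamma_d = 2.72 * 9.81 / (1 + 0.59)
gamma_d = 2.72 * 9.81 / 1.59
gamma_d = 16.782 kN/m^3


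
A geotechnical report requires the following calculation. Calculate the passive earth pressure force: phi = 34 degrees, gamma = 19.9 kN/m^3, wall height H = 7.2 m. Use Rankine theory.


Result: 1824.48 kN/m

Derivation:
Compute passive earth pressure coefficient:
Kp = tan^2(45 + phi/2) = tan^2(62.0) = 3.537132
Compute passive force:
Pp = 0.5 * Kp * gamma * H^2
Pp = 0.5 * 3.537132 * 19.9 * 7.2^2
Pp = 1824.48 kN/m


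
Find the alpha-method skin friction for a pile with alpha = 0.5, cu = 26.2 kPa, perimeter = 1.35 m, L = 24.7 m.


Result: 436.82 kN

Derivation:
Using Qs = alpha * cu * perimeter * L
Qs = 0.5 * 26.2 * 1.35 * 24.7
Qs = 436.82 kN


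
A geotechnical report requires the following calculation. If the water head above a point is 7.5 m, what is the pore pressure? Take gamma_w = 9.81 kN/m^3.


Result: 73.58 kPa

Derivation:
Using u = gamma_w * h_w
u = 9.81 * 7.5
u = 73.58 kPa


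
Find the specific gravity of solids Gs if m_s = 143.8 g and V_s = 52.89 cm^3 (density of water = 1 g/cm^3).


Result: 2.719

Derivation:
Using Gs = m_s / (V_s * rho_w)
Since rho_w = 1 g/cm^3:
Gs = 143.8 / 52.89
Gs = 2.719


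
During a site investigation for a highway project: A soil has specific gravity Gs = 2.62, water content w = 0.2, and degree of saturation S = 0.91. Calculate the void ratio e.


Using the relation e = Gs * w / S
e = 2.62 * 0.2 / 0.91
e = 0.5758


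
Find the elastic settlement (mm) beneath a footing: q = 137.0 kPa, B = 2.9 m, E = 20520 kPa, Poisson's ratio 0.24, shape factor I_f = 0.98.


Using Se = q * B * (1 - nu^2) * I_f / E
1 - nu^2 = 1 - 0.24^2 = 0.9424
Se = 137.0 * 2.9 * 0.9424 * 0.98 / 20520
Se = 0.017881 m
Convert to mm: Se = 0.017881 * 1000 = 17.881 mm


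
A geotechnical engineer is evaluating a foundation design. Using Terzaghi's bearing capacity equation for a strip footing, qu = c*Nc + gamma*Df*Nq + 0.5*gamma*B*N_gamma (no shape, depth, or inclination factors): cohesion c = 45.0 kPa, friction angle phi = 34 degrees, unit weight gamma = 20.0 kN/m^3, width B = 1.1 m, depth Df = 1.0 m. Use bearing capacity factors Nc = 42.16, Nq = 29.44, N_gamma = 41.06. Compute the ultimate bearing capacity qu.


Compute qu = c*Nc + gamma*Df*Nq + 0.5*gamma*B*N_gamma
Term 1: 45.0 * 42.16 = 1897.2
Term 2: 20.0 * 1.0 * 29.44 = 588.8
Term 3: 0.5 * 20.0 * 1.1 * 41.06 = 451.66
qu = 1897.2 + 588.8 + 451.66
qu = 2937.66 kPa


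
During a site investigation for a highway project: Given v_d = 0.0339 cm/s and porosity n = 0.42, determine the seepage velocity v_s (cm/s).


Using v_s = v_d / n
v_s = 0.0339 / 0.42
v_s = 0.08071 cm/s


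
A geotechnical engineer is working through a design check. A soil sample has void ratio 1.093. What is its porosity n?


Result: 0.5222

Derivation:
Using the relation n = e / (1 + e)
n = 1.093 / (1 + 1.093)
n = 1.093 / 2.093
n = 0.5222


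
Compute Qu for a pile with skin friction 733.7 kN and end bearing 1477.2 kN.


Using Qu = Qf + Qb
Qu = 733.7 + 1477.2
Qu = 2210.9 kN


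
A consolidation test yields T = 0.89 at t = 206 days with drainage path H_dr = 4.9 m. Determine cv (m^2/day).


Using cv = T * H_dr^2 / t
H_dr^2 = 4.9^2 = 24.01
cv = 0.89 * 24.01 / 206
cv = 0.10373 m^2/day


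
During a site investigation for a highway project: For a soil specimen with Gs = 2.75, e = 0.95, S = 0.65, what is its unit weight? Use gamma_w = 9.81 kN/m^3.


Using gamma = gamma_w * (Gs + S*e) / (1 + e)
Numerator: Gs + S*e = 2.75 + 0.65*0.95 = 3.3675
Denominator: 1 + e = 1 + 0.95 = 1.95
gamma = 9.81 * 3.3675 / 1.95
gamma = 16.941 kN/m^3


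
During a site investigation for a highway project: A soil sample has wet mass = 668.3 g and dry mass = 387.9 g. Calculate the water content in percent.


Using w = (m_wet - m_dry) / m_dry * 100
m_wet - m_dry = 668.3 - 387.9 = 280.4 g
w = 280.4 / 387.9 * 100
w = 72.29 %


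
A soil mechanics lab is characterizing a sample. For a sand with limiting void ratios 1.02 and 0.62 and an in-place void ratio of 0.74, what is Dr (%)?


Result: 70.0 %

Derivation:
Using Dr = (e_max - e) / (e_max - e_min) * 100
e_max - e = 1.02 - 0.74 = 0.28
e_max - e_min = 1.02 - 0.62 = 0.4
Dr = 0.28 / 0.4 * 100
Dr = 70.0 %


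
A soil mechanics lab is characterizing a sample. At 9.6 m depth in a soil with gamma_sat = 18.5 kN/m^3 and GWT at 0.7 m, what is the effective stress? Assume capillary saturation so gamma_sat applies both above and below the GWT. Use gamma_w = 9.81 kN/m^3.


Total stress = gamma_sat * depth
sigma = 18.5 * 9.6 = 177.6 kPa
Pore water pressure u = gamma_w * (depth - d_wt)
u = 9.81 * (9.6 - 0.7) = 87.309 kPa
Effective stress = sigma - u
sigma' = 177.6 - 87.309 = 90.29 kPa


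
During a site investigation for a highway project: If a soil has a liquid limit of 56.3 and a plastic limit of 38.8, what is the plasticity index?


Using PI = LL - PL
PI = 56.3 - 38.8
PI = 17.5


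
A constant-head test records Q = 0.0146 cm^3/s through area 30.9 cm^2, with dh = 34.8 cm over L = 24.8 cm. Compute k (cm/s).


Compute hydraulic gradient:
i = dh / L = 34.8 / 24.8 = 1.40323
Then apply Darcy's law:
k = Q / (A * i)
k = 0.0146 / (30.9 * 1.40323)
k = 0.0146 / 43.3597
k = 0.000337 cm/s


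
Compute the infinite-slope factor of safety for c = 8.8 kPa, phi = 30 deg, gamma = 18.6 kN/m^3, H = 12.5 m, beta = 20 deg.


Result: 1.704

Derivation:
Using Fs = c / (gamma*H*sin(beta)*cos(beta)) + tan(phi)/tan(beta)
Cohesion contribution = 8.8 / (18.6*12.5*sin(20)*cos(20))
Cohesion contribution = 0.117767
Friction contribution = tan(30)/tan(20) = 1.58626
Fs = 0.117767 + 1.58626
Fs = 1.704


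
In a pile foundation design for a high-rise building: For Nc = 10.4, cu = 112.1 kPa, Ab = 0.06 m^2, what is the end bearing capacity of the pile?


Using Qb = Nc * cu * Ab
Qb = 10.4 * 112.1 * 0.06
Qb = 69.95 kN


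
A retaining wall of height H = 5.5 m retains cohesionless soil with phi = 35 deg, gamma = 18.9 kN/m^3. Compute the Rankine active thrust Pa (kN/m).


Compute active earth pressure coefficient:
Ka = tan^2(45 - phi/2) = tan^2(27.5) = 0.27099
Compute active force:
Pa = 0.5 * Ka * gamma * H^2
Pa = 0.5 * 0.27099 * 18.9 * 5.5^2
Pa = 77.47 kN/m


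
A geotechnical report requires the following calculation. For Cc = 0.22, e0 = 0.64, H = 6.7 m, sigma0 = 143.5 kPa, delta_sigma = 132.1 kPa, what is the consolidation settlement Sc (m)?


Using Sc = Cc * H / (1 + e0) * log10((sigma0 + delta_sigma) / sigma0)
Stress ratio = (143.5 + 132.1) / 143.5 = 1.92056
log10(1.92056) = 0.283427
Cc * H / (1 + e0) = 0.22 * 6.7 / (1 + 0.64) = 0.89878
Sc = 0.89878 * 0.283427
Sc = 0.2547 m


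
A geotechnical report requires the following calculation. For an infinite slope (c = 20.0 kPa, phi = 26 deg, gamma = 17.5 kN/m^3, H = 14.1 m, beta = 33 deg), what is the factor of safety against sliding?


Result: 0.928

Derivation:
Using Fs = c / (gamma*H*sin(beta)*cos(beta)) + tan(phi)/tan(beta)
Cohesion contribution = 20.0 / (17.5*14.1*sin(33)*cos(33))
Cohesion contribution = 0.177449
Friction contribution = tan(26)/tan(33) = 0.751042
Fs = 0.177449 + 0.751042
Fs = 0.928


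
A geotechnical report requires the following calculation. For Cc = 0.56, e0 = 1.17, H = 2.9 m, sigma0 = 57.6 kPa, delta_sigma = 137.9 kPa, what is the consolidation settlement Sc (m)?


Using Sc = Cc * H / (1 + e0) * log10((sigma0 + delta_sigma) / sigma0)
Stress ratio = (57.6 + 137.9) / 57.6 = 3.3941
log10(3.3941) = 0.530724
Cc * H / (1 + e0) = 0.56 * 2.9 / (1 + 1.17) = 0.748387
Sc = 0.748387 * 0.530724
Sc = 0.3972 m


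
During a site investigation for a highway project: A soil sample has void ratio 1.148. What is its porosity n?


Result: 0.5345

Derivation:
Using the relation n = e / (1 + e)
n = 1.148 / (1 + 1.148)
n = 1.148 / 2.148
n = 0.5345


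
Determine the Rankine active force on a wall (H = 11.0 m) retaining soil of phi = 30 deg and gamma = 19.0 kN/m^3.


Compute active earth pressure coefficient:
Ka = tan^2(45 - phi/2) = tan^2(30.0) = 0.333333
Compute active force:
Pa = 0.5 * Ka * gamma * H^2
Pa = 0.5 * 0.333333 * 19.0 * 11.0^2
Pa = 383.17 kN/m


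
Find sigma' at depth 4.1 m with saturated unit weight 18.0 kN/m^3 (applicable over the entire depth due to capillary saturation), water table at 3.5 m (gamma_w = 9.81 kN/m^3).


Total stress = gamma_sat * depth
sigma = 18.0 * 4.1 = 73.8 kPa
Pore water pressure u = gamma_w * (depth - d_wt)
u = 9.81 * (4.1 - 3.5) = 5.886 kPa
Effective stress = sigma - u
sigma' = 73.8 - 5.886 = 67.91 kPa


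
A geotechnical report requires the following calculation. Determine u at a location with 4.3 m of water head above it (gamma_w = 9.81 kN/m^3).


Using u = gamma_w * h_w
u = 9.81 * 4.3
u = 42.18 kPa


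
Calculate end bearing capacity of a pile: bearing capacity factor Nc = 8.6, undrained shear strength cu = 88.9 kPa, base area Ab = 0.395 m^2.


Using Qb = Nc * cu * Ab
Qb = 8.6 * 88.9 * 0.395
Qb = 301.99 kN


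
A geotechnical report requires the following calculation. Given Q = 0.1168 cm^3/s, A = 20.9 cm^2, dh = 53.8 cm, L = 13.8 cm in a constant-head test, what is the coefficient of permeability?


Result: 0.001433 cm/s

Derivation:
Compute hydraulic gradient:
i = dh / L = 53.8 / 13.8 = 3.89855
Then apply Darcy's law:
k = Q / (A * i)
k = 0.1168 / (20.9 * 3.89855)
k = 0.1168 / 81.4797
k = 0.001433 cm/s


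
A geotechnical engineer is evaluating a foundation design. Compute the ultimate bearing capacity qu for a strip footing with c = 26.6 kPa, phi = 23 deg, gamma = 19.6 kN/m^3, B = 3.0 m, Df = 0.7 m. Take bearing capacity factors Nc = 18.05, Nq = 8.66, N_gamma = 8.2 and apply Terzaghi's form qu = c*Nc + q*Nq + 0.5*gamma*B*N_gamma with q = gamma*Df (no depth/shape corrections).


Compute qu = c*Nc + gamma*Df*Nq + 0.5*gamma*B*N_gamma
Term 1: 26.6 * 18.05 = 480.13
Term 2: 19.6 * 0.7 * 8.66 = 118.8152
Term 3: 0.5 * 19.6 * 3.0 * 8.2 = 241.08
qu = 480.13 + 118.8152 + 241.08
qu = 840.03 kPa


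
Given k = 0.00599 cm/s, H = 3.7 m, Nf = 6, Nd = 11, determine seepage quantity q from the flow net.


Convert k to m/s for unit consistency with H:
k = 0.00599 cm/s = 0.00599 / 100 m/s = 5.99e-05 m/s
Using q = k * H * Nf / Nd
Nf / Nd = 6 / 11 = 0.5455
q = 5.99e-05 * 3.7 * 0.5455
q = 0.0001209 m^3/s per m


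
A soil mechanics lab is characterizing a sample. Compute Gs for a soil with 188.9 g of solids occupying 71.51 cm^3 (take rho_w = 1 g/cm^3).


Result: 2.642

Derivation:
Using Gs = m_s / (V_s * rho_w)
Since rho_w = 1 g/cm^3:
Gs = 188.9 / 71.51
Gs = 2.642


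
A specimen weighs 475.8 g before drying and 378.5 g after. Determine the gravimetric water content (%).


Using w = (m_wet - m_dry) / m_dry * 100
m_wet - m_dry = 475.8 - 378.5 = 97.3 g
w = 97.3 / 378.5 * 100
w = 25.71 %


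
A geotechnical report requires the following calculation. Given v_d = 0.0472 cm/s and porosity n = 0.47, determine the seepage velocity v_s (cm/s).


Using v_s = v_d / n
v_s = 0.0472 / 0.47
v_s = 0.10043 cm/s


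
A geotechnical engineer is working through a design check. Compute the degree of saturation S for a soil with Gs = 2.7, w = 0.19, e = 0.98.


Using S = Gs * w / e
S = 2.7 * 0.19 / 0.98
S = 0.5235


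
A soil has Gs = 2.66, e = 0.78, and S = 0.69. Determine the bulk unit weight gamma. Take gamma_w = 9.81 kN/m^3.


Using gamma = gamma_w * (Gs + S*e) / (1 + e)
Numerator: Gs + S*e = 2.66 + 0.69*0.78 = 3.1982
Denominator: 1 + e = 1 + 0.78 = 1.78
gamma = 9.81 * 3.1982 / 1.78
gamma = 17.626 kN/m^3


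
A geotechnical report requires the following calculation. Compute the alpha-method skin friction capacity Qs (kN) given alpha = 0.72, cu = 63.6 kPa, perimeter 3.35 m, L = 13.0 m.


Using Qs = alpha * cu * perimeter * L
Qs = 0.72 * 63.6 * 3.35 * 13.0
Qs = 1994.24 kN


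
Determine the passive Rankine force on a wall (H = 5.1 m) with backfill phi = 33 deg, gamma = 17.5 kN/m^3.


Result: 772.0 kN/m

Derivation:
Compute passive earth pressure coefficient:
Kp = tan^2(45 + phi/2) = tan^2(61.5) = 3.39212
Compute passive force:
Pp = 0.5 * Kp * gamma * H^2
Pp = 0.5 * 3.39212 * 17.5 * 5.1^2
Pp = 772.0 kN/m


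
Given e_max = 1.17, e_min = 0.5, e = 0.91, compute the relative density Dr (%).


Using Dr = (e_max - e) / (e_max - e_min) * 100
e_max - e = 1.17 - 0.91 = 0.26
e_max - e_min = 1.17 - 0.5 = 0.67
Dr = 0.26 / 0.67 * 100
Dr = 38.81 %


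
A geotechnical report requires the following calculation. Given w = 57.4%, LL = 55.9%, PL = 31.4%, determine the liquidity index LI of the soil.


Result: 1.061

Derivation:
First compute the plasticity index:
PI = LL - PL = 55.9 - 31.4 = 24.5
Then compute the liquidity index:
LI = (w - PL) / PI
LI = (57.4 - 31.4) / 24.5
LI = 1.061


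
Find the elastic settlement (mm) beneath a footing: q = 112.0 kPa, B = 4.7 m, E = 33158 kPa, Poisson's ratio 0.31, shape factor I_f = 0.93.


Using Se = q * B * (1 - nu^2) * I_f / E
1 - nu^2 = 1 - 0.31^2 = 0.9039
Se = 112.0 * 4.7 * 0.9039 * 0.93 / 33158
Se = 0.013345 m
Convert to mm: Se = 0.013345 * 1000 = 13.345 mm


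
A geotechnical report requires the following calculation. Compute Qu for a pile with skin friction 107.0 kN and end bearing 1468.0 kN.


Using Qu = Qf + Qb
Qu = 107.0 + 1468.0
Qu = 1575.0 kN


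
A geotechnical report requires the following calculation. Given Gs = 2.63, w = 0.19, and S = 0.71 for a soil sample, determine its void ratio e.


Using the relation e = Gs * w / S
e = 2.63 * 0.19 / 0.71
e = 0.7038


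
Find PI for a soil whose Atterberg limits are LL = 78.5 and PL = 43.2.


Using PI = LL - PL
PI = 78.5 - 43.2
PI = 35.3


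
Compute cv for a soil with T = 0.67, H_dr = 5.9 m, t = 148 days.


Using cv = T * H_dr^2 / t
H_dr^2 = 5.9^2 = 34.81
cv = 0.67 * 34.81 / 148
cv = 0.15759 m^2/day


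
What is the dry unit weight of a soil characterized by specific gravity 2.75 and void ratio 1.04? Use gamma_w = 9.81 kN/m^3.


Using gamma_d = Gs * gamma_w / (1 + e)
gamma_d = 2.75 * 9.81 / (1 + 1.04)
gamma_d = 2.75 * 9.81 / 2.04
gamma_d = 13.224 kN/m^3


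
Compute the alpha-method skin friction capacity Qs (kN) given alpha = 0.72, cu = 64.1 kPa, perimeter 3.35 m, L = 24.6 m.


Using Qs = alpha * cu * perimeter * L
Qs = 0.72 * 64.1 * 3.35 * 24.6
Qs = 3803.39 kN


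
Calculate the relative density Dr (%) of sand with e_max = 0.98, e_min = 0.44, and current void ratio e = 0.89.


Using Dr = (e_max - e) / (e_max - e_min) * 100
e_max - e = 0.98 - 0.89 = 0.09
e_max - e_min = 0.98 - 0.44 = 0.54
Dr = 0.09 / 0.54 * 100
Dr = 16.67 %


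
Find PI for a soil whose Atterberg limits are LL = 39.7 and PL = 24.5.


Using PI = LL - PL
PI = 39.7 - 24.5
PI = 15.2


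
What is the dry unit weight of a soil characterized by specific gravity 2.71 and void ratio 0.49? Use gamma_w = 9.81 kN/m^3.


Using gamma_d = Gs * gamma_w / (1 + e)
gamma_d = 2.71 * 9.81 / (1 + 0.49)
gamma_d = 2.71 * 9.81 / 1.49
gamma_d = 17.842 kN/m^3


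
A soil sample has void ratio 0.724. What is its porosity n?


Using the relation n = e / (1 + e)
n = 0.724 / (1 + 0.724)
n = 0.724 / 1.724
n = 0.42


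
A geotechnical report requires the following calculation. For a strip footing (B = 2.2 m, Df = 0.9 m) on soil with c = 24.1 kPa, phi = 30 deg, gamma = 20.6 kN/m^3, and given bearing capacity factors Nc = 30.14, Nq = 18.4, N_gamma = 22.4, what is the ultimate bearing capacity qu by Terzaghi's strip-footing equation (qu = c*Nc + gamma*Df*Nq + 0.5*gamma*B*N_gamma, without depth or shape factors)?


Compute qu = c*Nc + gamma*Df*Nq + 0.5*gamma*B*N_gamma
Term 1: 24.1 * 30.14 = 726.374
Term 2: 20.6 * 0.9 * 18.4 = 341.136
Term 3: 0.5 * 20.6 * 2.2 * 22.4 = 507.584
qu = 726.374 + 341.136 + 507.584
qu = 1575.09 kPa
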